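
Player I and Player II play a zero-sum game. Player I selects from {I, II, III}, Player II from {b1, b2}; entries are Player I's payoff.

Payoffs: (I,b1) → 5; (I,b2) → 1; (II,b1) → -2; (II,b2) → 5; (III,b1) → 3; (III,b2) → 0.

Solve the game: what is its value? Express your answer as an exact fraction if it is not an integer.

27/11

Row minima: I → 1, II → -2, III → 0; maximin = 1.
Column maxima: b1 → 5, b2 → 5; minimax = 5.
1 ≠ 5, so there is no saddle point; optimal play is mixed.
III is strictly dominated by I, so Player I never plays it.
On the remaining 2×2 (I, II vs b1, b2):
Let Player I play I with probability p. Expected payoff against b1: 5p + (-2)(1−p) = 7p − 2; against b2: 1p + 5(1−p) = −4p + 5.
Setting these equal: 7p − 2 = −4p + 5 ⇒ 11p = 7 ⇒ p = 7/11, and the value is (7)·(7/11) − 2 = 27/11.
For Player II: with q = P(b1), equating I's and II's payoffs gives 4q + 1 = −7q + 5 ⇒ q = 4/11.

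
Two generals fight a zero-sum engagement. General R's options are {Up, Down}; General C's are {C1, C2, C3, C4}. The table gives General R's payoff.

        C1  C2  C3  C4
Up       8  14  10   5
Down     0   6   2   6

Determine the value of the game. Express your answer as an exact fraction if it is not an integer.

16/3

Row minima: Up → 5, Down → 0; maximin = 5.
Column maxima: C1 → 8, C2 → 14, C3 → 10, C4 → 6; minimax = 6.
5 ≠ 6, so there is no saddle point; optimal play is mixed.
C2 is strictly dominated by C1 (it gives General R strictly more in every row), so General C never plays it.
C3 is strictly dominated by C1 (it gives General R strictly more in every row), so General C never plays it.
On the remaining 2×2 (Up, Down vs C1, C4):
Let General R play Up with probability p. Expected payoff against C1: 8p + 0(1−p) = 8p; against C4: 5p + 6(1−p) = −p + 6.
Setting these equal: 8p = −p + 6 ⇒ 9p = 6 ⇒ p = 2/3, and the value is (8)·(2/3) = 16/3.
For General C: with q = P(C1), equating Up's and Down's payoffs gives 3q + 5 = −6q + 6 ⇒ q = 1/9.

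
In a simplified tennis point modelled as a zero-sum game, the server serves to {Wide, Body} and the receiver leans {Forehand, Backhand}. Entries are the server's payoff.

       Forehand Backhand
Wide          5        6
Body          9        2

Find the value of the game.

11/2

Row minima: Wide → 5, Body → 2; maximin = 5.
Column maxima: Forehand → 9, Backhand → 6; minimax = 6.
5 ≠ 6, so there is no saddle point; optimal play is mixed.
Let the server play Wide with probability p. Expected payoff against Forehand: 5p + 9(1−p) = −4p + 9; against Backhand: 6p + 2(1−p) = 4p + 2.
Setting these equal: −4p + 9 = 4p + 2 ⇒ −8p = -7 ⇒ p = 7/8, and the value is (-4)·(7/8) + 9 = 11/2.
For the receiver: with q = P(Forehand), equating Wide's and Body's payoffs gives −q + 6 = 7q + 2 ⇒ q = 1/2.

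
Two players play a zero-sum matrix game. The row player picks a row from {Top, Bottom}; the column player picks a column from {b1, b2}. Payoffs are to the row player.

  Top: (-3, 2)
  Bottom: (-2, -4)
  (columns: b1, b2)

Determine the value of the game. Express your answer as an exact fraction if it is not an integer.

-16/7

Row minima: Top → -3, Bottom → -4; maximin = -3.
Column maxima: b1 → -2, b2 → 2; minimax = -2.
-3 ≠ -2, so there is no saddle point; optimal play is mixed.
Let the row player play Top with probability p. Expected payoff against b1: (-3)p + (-2)(1−p) = −p − 2; against b2: 2p + (-4)(1−p) = 6p − 4.
Setting these equal: −p − 2 = 6p − 4 ⇒ −7p = -2 ⇒ p = 2/7, and the value is (-1)·(2/7) − 2 = -16/7.
For the column player: with q = P(b1), equating Top's and Bottom's payoffs gives −5q + 2 = 2q − 4 ⇒ q = 6/7.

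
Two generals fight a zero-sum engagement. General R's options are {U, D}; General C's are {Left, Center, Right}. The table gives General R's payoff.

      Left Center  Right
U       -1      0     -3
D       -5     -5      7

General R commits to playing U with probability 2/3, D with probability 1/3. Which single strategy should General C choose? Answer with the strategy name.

If General C plays Left, General R's expected payoff is (2/3)·(-1) + (1/3)·(-5) = -7/3.
If General C plays Center, General R's expected payoff is (2/3)·0 + (1/3)·(-5) = -5/3.
If General C plays Right, General R's expected payoff is (2/3)·(-3) + (1/3)·7 = 1/3.
General C minimizes General R's payoff; the smallest is -7/3, so the best response is Left.

Left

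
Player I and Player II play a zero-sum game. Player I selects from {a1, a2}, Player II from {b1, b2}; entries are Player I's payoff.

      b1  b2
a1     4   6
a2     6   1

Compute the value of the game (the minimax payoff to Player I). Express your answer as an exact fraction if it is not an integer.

Row minima: a1 → 4, a2 → 1; maximin = 4.
Column maxima: b1 → 6, b2 → 6; minimax = 6.
4 ≠ 6, so there is no saddle point; optimal play is mixed.
Let Player I play a1 with probability p. Expected payoff against b1: 4p + 6(1−p) = −2p + 6; against b2: 6p + 1(1−p) = 5p + 1.
Setting these equal: −2p + 6 = 5p + 1 ⇒ −7p = -5 ⇒ p = 5/7, and the value is (-2)·(5/7) + 6 = 32/7.
For Player II: with q = P(b1), equating a1's and a2's payoffs gives −2q + 6 = 5q + 1 ⇒ q = 5/7.

32/7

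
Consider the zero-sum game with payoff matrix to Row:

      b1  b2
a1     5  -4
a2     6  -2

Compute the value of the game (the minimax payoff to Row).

Row minima: a1 → -4, a2 → -2; maximin = -2.
Column maxima: b1 → 6, b2 → -2; minimax = -2.
Since maximin = minimax = -2, there is a saddle point and the value is -2.

-2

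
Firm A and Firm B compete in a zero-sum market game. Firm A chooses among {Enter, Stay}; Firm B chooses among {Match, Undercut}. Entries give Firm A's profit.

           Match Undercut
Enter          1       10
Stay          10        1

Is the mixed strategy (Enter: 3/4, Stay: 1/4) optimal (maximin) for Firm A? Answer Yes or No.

Against Match this mix gives (3/4)·1 + (1/4)·10 = 13/4.
Against Undercut this mix gives (3/4)·10 + (1/4)·1 = 31/4.
Firm B will play Match, holding Firm A to 13/4. Shifting weight toward the row that does better against Match would raise this floor (the equalizing mix achieves 11/2 against both Match and Undercut), so the proposed strategy is not optimal.

No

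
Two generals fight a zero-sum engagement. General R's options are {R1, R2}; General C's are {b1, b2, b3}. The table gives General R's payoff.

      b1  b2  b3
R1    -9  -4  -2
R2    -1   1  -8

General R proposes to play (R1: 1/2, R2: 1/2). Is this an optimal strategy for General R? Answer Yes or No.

Yes

Against b1 this mix gives (1/2)·(-9) + (1/2)·(-1) = -5.
Against b2 this mix gives (1/2)·(-4) + (1/2)·1 = -3/2.
Against b3 this mix gives (1/2)·(-2) + (1/2)·(-8) = -5.
All of General C's active replies (b1, b3) yield -5, and no column does worse for General R. The mix makes General C indifferent and guarantees -5, so it is optimal.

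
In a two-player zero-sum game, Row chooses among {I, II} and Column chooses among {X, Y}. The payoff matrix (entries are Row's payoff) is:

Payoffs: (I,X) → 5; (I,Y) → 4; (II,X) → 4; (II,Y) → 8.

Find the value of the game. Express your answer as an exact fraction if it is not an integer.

24/5

Row minima: I → 4, II → 4; maximin = 4.
Column maxima: X → 5, Y → 8; minimax = 5.
4 ≠ 5, so there is no saddle point; optimal play is mixed.
Let Row play I with probability p. Expected payoff against X: 5p + 4(1−p) = p + 4; against Y: 4p + 8(1−p) = −4p + 8.
Setting these equal: p + 4 = −4p + 8 ⇒ 5p = 4 ⇒ p = 4/5, and the value is (1)·(4/5) + 4 = 24/5.
For Column: with q = P(X), equating I's and II's payoffs gives q + 4 = −4q + 8 ⇒ q = 4/5.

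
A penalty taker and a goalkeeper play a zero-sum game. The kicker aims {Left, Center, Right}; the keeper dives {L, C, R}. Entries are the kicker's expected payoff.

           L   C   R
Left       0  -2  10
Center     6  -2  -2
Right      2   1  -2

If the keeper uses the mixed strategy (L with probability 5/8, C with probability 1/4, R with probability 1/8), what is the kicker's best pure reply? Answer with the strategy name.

Center

Expected payoff of Left: (5/8)·0 + (1/4)·(-2) + (1/8)·10 = 3/4.
Expected payoff of Center: (5/8)·6 + (1/4)·(-2) + (1/8)·(-2) = 3.
Expected payoff of Right: (5/8)·2 + (1/4)·1 + (1/8)·(-2) = 5/4.
The largest is 3, so the kicker's best response is Center.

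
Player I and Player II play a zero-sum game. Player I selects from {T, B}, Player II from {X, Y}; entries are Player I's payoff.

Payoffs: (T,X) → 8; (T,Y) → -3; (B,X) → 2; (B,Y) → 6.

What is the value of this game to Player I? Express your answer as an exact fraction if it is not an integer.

Row minima: T → -3, B → 2; maximin = 2.
Column maxima: X → 8, Y → 6; minimax = 6.
2 ≠ 6, so there is no saddle point; optimal play is mixed.
Let Player I play T with probability p. Expected payoff against X: 8p + 2(1−p) = 6p + 2; against Y: (-3)p + 6(1−p) = −9p + 6.
Setting these equal: 6p + 2 = −9p + 6 ⇒ 15p = 4 ⇒ p = 4/15, and the value is (6)·(4/15) + 2 = 18/5.
For Player II: with q = P(X), equating T's and B's payoffs gives 11q − 3 = −4q + 6 ⇒ q = 3/5.

18/5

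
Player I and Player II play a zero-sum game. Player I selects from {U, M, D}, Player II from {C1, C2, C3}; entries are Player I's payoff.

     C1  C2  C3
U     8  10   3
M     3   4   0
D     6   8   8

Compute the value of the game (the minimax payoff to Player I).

Row minima: U → 3, M → 0, D → 6; maximin = 6.
Column maxima: C1 → 8, C2 → 10, C3 → 8; minimax = 8.
6 ≠ 8, so there is no saddle point; optimal play is mixed.
M is strictly dominated by U, so Player I never plays it.
C2 is strictly dominated by C1 (it gives Player I strictly more in every row), so Player II never plays it.
On the remaining 2×2 (U, D vs C1, C3):
Let Player I play U with probability p. Expected payoff against C1: 8p + 6(1−p) = 2p + 6; against C3: 3p + 8(1−p) = −5p + 8.
Setting these equal: 2p + 6 = −5p + 8 ⇒ 7p = 2 ⇒ p = 2/7, and the value is (2)·(2/7) + 6 = 46/7.
For Player II: with q = P(C1), equating U's and D's payoffs gives 5q + 3 = −2q + 8 ⇒ q = 5/7.

46/7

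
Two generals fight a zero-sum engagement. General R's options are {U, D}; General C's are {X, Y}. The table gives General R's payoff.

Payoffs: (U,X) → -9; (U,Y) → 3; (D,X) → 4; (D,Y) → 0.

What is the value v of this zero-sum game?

3/4

Row minima: U → -9, D → 0; maximin = 0.
Column maxima: X → 4, Y → 3; minimax = 3.
0 ≠ 3, so there is no saddle point; optimal play is mixed.
Let General R play U with probability p. Expected payoff against X: (-9)p + 4(1−p) = −13p + 4; against Y: 3p + 0(1−p) = 3p.
Setting these equal: −13p + 4 = 3p ⇒ −16p = -4 ⇒ p = 1/4, and the value is (-13)·(1/4) + 4 = 3/4.
For General C: with q = P(X), equating U's and D's payoffs gives −12q + 3 = 4q ⇒ q = 3/16.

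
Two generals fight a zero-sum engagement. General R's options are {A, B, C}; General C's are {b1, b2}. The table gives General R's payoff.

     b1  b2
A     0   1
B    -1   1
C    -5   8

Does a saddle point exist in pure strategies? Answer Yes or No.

Yes

Row minima: A → 0, B → -1, C → -5; maximin = 0.
Column maxima: b1 → 0, b2 → 8; minimax = 0.
maximin = minimax = 0, so a saddle point exists.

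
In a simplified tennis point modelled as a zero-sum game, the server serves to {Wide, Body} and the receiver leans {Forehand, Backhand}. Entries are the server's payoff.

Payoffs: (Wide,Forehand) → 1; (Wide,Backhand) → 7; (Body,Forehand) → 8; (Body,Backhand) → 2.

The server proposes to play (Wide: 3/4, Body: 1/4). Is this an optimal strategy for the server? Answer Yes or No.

Against Forehand this mix gives (3/4)·1 + (1/4)·8 = 11/4.
Against Backhand this mix gives (3/4)·7 + (1/4)·2 = 23/4.
The receiver will play Forehand, holding the server to 11/4. Shifting weight toward the row that does better against Forehand would raise this floor (the equalizing mix achieves 9/2 against both Forehand and Backhand), so the proposed strategy is not optimal.

No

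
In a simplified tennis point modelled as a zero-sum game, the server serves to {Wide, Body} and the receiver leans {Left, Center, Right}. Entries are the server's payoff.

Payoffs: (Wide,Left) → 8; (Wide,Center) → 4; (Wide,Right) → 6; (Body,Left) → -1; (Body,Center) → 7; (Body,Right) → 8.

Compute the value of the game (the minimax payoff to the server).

5

Row minima: Wide → 4, Body → -1; maximin = 4.
Column maxima: Left → 8, Center → 7, Right → 8; minimax = 7.
4 ≠ 7, so there is no saddle point; optimal play is mixed.
Right is strictly dominated by Center (it gives the server strictly more in every row), so the receiver never plays it.
On the remaining 2×2 (Wide, Body vs Left, Center):
Let the server play Wide with probability p. Expected payoff against Left: 8p + (-1)(1−p) = 9p − 1; against Center: 4p + 7(1−p) = −3p + 7.
Setting these equal: 9p − 1 = −3p + 7 ⇒ 12p = 8 ⇒ p = 2/3, and the value is (9)·(2/3) − 1 = 5.
For the receiver: with q = P(Left), equating Wide's and Body's payoffs gives 4q + 4 = −8q + 7 ⇒ q = 1/4.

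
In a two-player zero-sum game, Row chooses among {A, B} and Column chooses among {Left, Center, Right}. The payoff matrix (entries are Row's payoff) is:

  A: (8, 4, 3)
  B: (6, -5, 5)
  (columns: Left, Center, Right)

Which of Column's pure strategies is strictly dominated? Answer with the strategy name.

Center holds Row's payoff strictly below Left in every row: 4 < 8, -5 < 6.
So Left is strictly dominated for Column.

Left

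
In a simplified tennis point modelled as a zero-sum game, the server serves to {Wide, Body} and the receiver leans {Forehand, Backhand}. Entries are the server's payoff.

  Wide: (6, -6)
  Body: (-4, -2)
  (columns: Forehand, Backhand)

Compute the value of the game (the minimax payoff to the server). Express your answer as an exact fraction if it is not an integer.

Row minima: Wide → -6, Body → -4; maximin = -4.
Column maxima: Forehand → 6, Backhand → -2; minimax = -2.
-4 ≠ -2, so there is no saddle point; optimal play is mixed.
Let the server play Wide with probability p. Expected payoff against Forehand: 6p + (-4)(1−p) = 10p − 4; against Backhand: (-6)p + (-2)(1−p) = −4p − 2.
Setting these equal: 10p − 4 = −4p − 2 ⇒ 14p = 2 ⇒ p = 1/7, and the value is (10)·(1/7) − 4 = -18/7.
For the receiver: with q = P(Forehand), equating Wide's and Body's payoffs gives 12q − 6 = −2q − 2 ⇒ q = 2/7.

-18/7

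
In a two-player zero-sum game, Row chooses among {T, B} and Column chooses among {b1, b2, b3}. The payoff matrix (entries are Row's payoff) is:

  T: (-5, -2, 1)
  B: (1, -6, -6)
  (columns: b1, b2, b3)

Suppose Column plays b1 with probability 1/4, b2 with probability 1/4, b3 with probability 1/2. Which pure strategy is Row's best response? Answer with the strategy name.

T

Expected payoff of T: (1/4)·(-5) + (1/4)·(-2) + (1/2)·1 = -5/4.
Expected payoff of B: (1/4)·1 + (1/4)·(-6) + (1/2)·(-6) = -17/4.
The largest is -5/4, so Row's best response is T.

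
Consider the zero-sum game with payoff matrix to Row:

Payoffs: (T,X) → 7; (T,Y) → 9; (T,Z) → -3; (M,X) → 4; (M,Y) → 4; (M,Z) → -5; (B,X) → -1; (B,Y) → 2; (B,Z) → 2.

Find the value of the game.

Row minima: T → -3, M → -5, B → -1; maximin = -1.
Column maxima: X → 7, Y → 9, Z → 2; minimax = 2.
-1 ≠ 2, so there is no saddle point; optimal play is mixed.
M is strictly dominated by T, so Row never plays it.
With M eliminated, Y is strictly dominated by X (it gives Row strictly more in every remaining row), so Column never plays it.
On the remaining 2×2 (T, B vs X, Z):
Let Row play T with probability p. Expected payoff against X: 7p + (-1)(1−p) = 8p − 1; against Z: (-3)p + 2(1−p) = −5p + 2.
Setting these equal: 8p − 1 = −5p + 2 ⇒ 13p = 3 ⇒ p = 3/13, and the value is (8)·(3/13) − 1 = 11/13.
For Column: with q = P(X), equating T's and B's payoffs gives 10q − 3 = −3q + 2 ⇒ q = 5/13.

11/13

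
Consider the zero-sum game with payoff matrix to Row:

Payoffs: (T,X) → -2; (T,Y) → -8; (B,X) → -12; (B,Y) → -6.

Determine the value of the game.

Row minima: T → -8, B → -12; maximin = -8.
Column maxima: X → -2, Y → -6; minimax = -6.
-8 ≠ -6, so there is no saddle point; optimal play is mixed.
Let Row play T with probability p. Expected payoff against X: (-2)p + (-12)(1−p) = 10p − 12; against Y: (-8)p + (-6)(1−p) = −2p − 6.
Setting these equal: 10p − 12 = −2p − 6 ⇒ 12p = 6 ⇒ p = 1/2, and the value is (10)·(1/2) − 12 = -7.
For Column: with q = P(X), equating T's and B's payoffs gives 6q − 8 = −6q − 6 ⇒ q = 1/6.

-7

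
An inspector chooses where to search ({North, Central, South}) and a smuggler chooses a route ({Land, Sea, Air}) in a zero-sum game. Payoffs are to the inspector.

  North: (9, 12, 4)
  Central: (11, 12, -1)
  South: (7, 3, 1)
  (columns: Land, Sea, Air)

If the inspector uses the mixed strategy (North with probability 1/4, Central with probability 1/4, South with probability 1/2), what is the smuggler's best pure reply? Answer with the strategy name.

Air

If the smuggler plays Land, the inspector's expected payoff is (1/4)·9 + (1/4)·11 + (1/2)·7 = 17/2.
If the smuggler plays Sea, the inspector's expected payoff is (1/4)·12 + (1/4)·12 + (1/2)·3 = 15/2.
If the smuggler plays Air, the inspector's expected payoff is (1/4)·4 + (1/4)·(-1) + (1/2)·1 = 5/4.
The smuggler minimizes the inspector's payoff; the smallest is 5/4, so the best response is Air.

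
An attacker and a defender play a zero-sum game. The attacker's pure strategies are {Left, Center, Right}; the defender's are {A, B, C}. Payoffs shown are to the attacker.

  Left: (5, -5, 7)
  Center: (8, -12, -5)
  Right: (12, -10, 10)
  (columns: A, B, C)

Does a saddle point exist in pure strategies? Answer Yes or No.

Row minima: Left → -5, Center → -12, Right → -10; maximin = -5.
Column maxima: A → 12, B → -5, C → 10; minimax = -5.
maximin = minimax = -5, so a saddle point exists.

Yes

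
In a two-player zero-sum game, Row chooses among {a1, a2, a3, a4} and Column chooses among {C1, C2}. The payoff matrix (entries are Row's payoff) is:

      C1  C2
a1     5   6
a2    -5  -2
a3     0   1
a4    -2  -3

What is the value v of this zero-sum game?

5

Row minima: a1 → 5, a2 → -5, a3 → 0, a4 → -3; maximin = 5.
Column maxima: C1 → 5, C2 → 6; minimax = 5.
Since maximin = minimax = 5, there is a saddle point and the value is 5.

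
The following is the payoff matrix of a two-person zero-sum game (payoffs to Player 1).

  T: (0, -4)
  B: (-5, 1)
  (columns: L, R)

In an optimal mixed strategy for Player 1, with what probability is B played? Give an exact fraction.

Row minima: T → -4, B → -5; maximin = -4.
Column maxima: L → 0, R → 1; minimax = 0.
-4 ≠ 0, so there is no saddle point; optimal play is mixed.
Let Player 1 play T with probability p. Expected payoff against L: 0p + (-5)(1−p) = 5p − 5; against R: (-4)p + 1(1−p) = −5p + 1.
Setting these equal: 5p − 5 = −5p + 1 ⇒ 10p = 6 ⇒ p = 3/5, and the value is (5)·(3/5) − 5 = -2.
For Player 2: with q = P(L), equating T's and B's payoffs gives 4q − 4 = −6q + 1 ⇒ q = 1/2.

2/5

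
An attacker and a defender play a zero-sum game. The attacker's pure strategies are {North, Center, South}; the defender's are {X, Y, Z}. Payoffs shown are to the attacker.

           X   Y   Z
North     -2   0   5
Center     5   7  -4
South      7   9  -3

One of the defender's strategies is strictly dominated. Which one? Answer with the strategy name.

X holds the attacker's payoff strictly below Y in every row: -2 < 0, 5 < 7, 7 < 9.
So Y is strictly dominated for the defender.

Y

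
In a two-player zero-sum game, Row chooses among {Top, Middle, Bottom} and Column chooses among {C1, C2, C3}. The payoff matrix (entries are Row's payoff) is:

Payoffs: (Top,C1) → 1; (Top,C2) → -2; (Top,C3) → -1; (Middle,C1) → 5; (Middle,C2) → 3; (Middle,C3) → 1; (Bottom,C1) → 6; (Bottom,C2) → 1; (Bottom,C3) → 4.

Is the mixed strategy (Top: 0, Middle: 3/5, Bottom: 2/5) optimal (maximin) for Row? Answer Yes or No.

Against C1 this mix gives (3/5)·5 + (2/5)·6 = 27/5.
Against C2 this mix gives (3/5)·3 + (2/5)·1 = 11/5.
Against C3 this mix gives (3/5)·1 + (2/5)·4 = 11/5.
All of Column's active replies (C2, C3) yield 11/5, and no column does worse for Row. The mix makes Column indifferent and guarantees 11/5, so it is optimal.

Yes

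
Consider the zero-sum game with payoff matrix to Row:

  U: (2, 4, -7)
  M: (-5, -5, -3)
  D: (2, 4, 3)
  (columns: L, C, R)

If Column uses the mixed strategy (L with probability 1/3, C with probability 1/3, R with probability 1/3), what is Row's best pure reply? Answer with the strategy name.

D

Expected payoff of U: (1/3)·2 + (1/3)·4 + (1/3)·(-7) = -1/3.
Expected payoff of M: (1/3)·(-5) + (1/3)·(-5) + (1/3)·(-3) = -13/3.
Expected payoff of D: (1/3)·2 + (1/3)·4 + (1/3)·3 = 3.
The largest is 3, so Row's best response is D.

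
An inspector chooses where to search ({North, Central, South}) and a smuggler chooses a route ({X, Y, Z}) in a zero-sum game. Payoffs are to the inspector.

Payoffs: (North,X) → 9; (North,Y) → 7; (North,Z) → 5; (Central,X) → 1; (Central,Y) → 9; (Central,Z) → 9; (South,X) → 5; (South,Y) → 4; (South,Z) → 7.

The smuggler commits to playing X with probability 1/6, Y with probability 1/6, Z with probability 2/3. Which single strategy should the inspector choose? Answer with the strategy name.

Central

Expected payoff of North: (1/6)·9 + (1/6)·7 + (2/3)·5 = 6.
Expected payoff of Central: (1/6)·1 + (1/6)·9 + (2/3)·9 = 23/3.
Expected payoff of South: (1/6)·5 + (1/6)·4 + (2/3)·7 = 37/6.
The largest is 23/3, so the inspector's best response is Central.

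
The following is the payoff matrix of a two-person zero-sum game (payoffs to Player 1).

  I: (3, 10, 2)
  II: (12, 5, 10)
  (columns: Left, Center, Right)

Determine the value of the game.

Row minima: I → 2, II → 5; maximin = 5.
Column maxima: Left → 12, Center → 10, Right → 10; minimax = 10.
5 ≠ 10, so there is no saddle point; optimal play is mixed.
Left is strictly dominated by Right (it gives Player 1 strictly more in every row), so Player 2 never plays it.
On the remaining 2×2 (I, II vs Center, Right):
Let Player 1 play I with probability p. Expected payoff against Center: 10p + 5(1−p) = 5p + 5; against Right: 2p + 10(1−p) = −8p + 10.
Setting these equal: 5p + 5 = −8p + 10 ⇒ 13p = 5 ⇒ p = 5/13, and the value is (5)·(5/13) + 5 = 90/13.
For Player 2: with q = P(Center), equating I's and II's payoffs gives 8q + 2 = −5q + 10 ⇒ q = 8/13.

90/13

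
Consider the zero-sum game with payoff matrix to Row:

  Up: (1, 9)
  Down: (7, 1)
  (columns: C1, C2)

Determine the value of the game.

Row minima: Up → 1, Down → 1; maximin = 1.
Column maxima: C1 → 7, C2 → 9; minimax = 7.
1 ≠ 7, so there is no saddle point; optimal play is mixed.
Let Row play Up with probability p. Expected payoff against C1: 1p + 7(1−p) = −6p + 7; against C2: 9p + 1(1−p) = 8p + 1.
Setting these equal: −6p + 7 = 8p + 1 ⇒ −14p = -6 ⇒ p = 3/7, and the value is (-6)·(3/7) + 7 = 31/7.
For Column: with q = P(C1), equating Up's and Down's payoffs gives −8q + 9 = 6q + 1 ⇒ q = 4/7.

31/7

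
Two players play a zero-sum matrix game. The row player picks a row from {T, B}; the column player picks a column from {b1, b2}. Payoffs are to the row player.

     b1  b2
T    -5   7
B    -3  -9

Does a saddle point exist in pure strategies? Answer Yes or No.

No

Row minima: T → -5, B → -9; maximin = -5.
Column maxima: b1 → -3, b2 → 7; minimax = -3.
-5 ≠ -3, so no pure-strategy equilibrium exists.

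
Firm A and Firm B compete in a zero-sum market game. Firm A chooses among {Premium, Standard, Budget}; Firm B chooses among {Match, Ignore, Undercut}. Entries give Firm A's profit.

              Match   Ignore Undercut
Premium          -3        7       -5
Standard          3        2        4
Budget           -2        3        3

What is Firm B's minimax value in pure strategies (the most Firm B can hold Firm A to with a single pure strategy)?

Column maxima: Match → 3, Ignore → 7, Undercut → 4.
The smallest of these is 3.

3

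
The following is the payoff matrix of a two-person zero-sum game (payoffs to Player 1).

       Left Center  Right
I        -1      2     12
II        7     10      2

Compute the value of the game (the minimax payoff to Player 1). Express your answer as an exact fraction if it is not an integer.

Row minima: I → -1, II → 2; maximin = 2.
Column maxima: Left → 7, Center → 10, Right → 12; minimax = 7.
2 ≠ 7, so there is no saddle point; optimal play is mixed.
Center is strictly dominated by Left (it gives Player 1 strictly more in every row), so Player 2 never plays it.
On the remaining 2×2 (I, II vs Left, Right):
Let Player 1 play I with probability p. Expected payoff against Left: (-1)p + 7(1−p) = −8p + 7; against Right: 12p + 2(1−p) = 10p + 2.
Setting these equal: −8p + 7 = 10p + 2 ⇒ −18p = -5 ⇒ p = 5/18, and the value is (-8)·(5/18) + 7 = 43/9.
For Player 2: with q = P(Left), equating I's and II's payoffs gives −13q + 12 = 5q + 2 ⇒ q = 5/9.

43/9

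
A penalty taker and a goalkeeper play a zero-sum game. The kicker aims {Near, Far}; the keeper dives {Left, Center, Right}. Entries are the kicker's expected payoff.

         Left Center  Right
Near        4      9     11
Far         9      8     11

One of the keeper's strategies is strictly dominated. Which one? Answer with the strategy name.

Right

Left holds the kicker's payoff strictly below Right in every row: 4 < 11, 9 < 11.
So Right is strictly dominated for the keeper.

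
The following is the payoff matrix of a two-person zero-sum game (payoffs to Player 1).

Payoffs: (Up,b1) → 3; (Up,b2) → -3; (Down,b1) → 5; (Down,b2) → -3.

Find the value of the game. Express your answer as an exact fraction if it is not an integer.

Row minima: Up → -3, Down → -3; maximin = -3.
Column maxima: b1 → 5, b2 → -3; minimax = -3.
Since maximin = minimax = -3, there is a saddle point and the value is -3.

-3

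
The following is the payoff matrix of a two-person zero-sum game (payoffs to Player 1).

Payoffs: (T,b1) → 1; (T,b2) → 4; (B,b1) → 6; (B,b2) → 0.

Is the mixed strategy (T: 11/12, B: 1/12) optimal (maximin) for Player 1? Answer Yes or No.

No

Against b1 this mix gives (11/12)·1 + (1/12)·6 = 17/12.
Against b2 this mix gives (11/12)·4 + (1/12)·0 = 11/3.
Player 2 will play b1, holding Player 1 to 17/12. Shifting weight toward the row that does better against b1 would raise this floor (the equalizing mix achieves 8/3 against both b1 and b2), so the proposed strategy is not optimal.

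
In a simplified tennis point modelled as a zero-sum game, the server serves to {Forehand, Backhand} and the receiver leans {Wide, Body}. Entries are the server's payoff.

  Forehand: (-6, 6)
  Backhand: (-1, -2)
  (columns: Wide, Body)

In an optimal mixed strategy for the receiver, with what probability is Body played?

5/13

Row minima: Forehand → -6, Backhand → -2; maximin = -2.
Column maxima: Wide → -1, Body → 6; minimax = -1.
-2 ≠ -1, so there is no saddle point; optimal play is mixed.
Let the server play Forehand with probability p. Expected payoff against Wide: (-6)p + (-1)(1−p) = −5p − 1; against Body: 6p + (-2)(1−p) = 8p − 2.
Setting these equal: −5p − 1 = 8p − 2 ⇒ −13p = -1 ⇒ p = 1/13, and the value is (-5)·(1/13) − 1 = -18/13.
For the receiver: with q = P(Wide), equating Forehand's and Backhand's payoffs gives −12q + 6 = q − 2 ⇒ q = 8/13.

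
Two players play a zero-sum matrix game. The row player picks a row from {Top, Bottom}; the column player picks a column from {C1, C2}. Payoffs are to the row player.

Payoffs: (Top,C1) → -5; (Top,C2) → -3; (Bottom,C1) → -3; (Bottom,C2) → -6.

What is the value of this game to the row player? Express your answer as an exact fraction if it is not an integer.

-21/5

Row minima: Top → -5, Bottom → -6; maximin = -5.
Column maxima: C1 → -3, C2 → -3; minimax = -3.
-5 ≠ -3, so there is no saddle point; optimal play is mixed.
Let the row player play Top with probability p. Expected payoff against C1: (-5)p + (-3)(1−p) = −2p − 3; against C2: (-3)p + (-6)(1−p) = 3p − 6.
Setting these equal: −2p − 3 = 3p − 6 ⇒ −5p = -3 ⇒ p = 3/5, and the value is (-2)·(3/5) − 3 = -21/5.
For the column player: with q = P(C1), equating Top's and Bottom's payoffs gives −2q − 3 = 3q − 6 ⇒ q = 3/5.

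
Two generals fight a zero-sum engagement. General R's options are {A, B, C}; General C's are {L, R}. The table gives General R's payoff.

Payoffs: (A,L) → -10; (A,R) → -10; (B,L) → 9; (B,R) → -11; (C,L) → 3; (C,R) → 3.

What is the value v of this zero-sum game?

Row minima: A → -10, B → -11, C → 3; maximin = 3.
Column maxima: L → 9, R → 3; minimax = 3.
Since maximin = minimax = 3, there is a saddle point and the value is 3.

3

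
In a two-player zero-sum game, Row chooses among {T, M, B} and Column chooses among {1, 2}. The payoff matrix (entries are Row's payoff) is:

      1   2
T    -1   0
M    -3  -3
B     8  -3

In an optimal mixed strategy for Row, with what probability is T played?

Row minima: T → -1, M → -3, B → -3; maximin = -1.
Column maxima: 1 → 8, 2 → 0; minimax = 0.
-1 ≠ 0, so there is no saddle point; optimal play is mixed.
M is strictly dominated by T, so Row never plays it.
On the remaining 2×2 (T, B vs 1, 2):
Let Row play T with probability p. Expected payoff against 1: (-1)p + 8(1−p) = −9p + 8; against 2: 0p + (-3)(1−p) = 3p − 3.
Setting these equal: −9p + 8 = 3p − 3 ⇒ −12p = -11 ⇒ p = 11/12, and the value is (-9)·(11/12) + 8 = -1/4.
For Column: with q = P(1), equating T's and B's payoffs gives −q = 11q − 3 ⇒ q = 1/4.

11/12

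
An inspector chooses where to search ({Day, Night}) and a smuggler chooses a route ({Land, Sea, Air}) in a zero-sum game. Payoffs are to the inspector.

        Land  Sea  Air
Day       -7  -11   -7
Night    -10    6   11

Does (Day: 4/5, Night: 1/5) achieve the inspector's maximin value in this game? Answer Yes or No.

Against Land this mix gives (4/5)·(-7) + (1/5)·(-10) = -38/5.
Against Sea this mix gives (4/5)·(-11) + (1/5)·6 = -38/5.
Against Air this mix gives (4/5)·(-7) + (1/5)·11 = -17/5.
All of the smuggler's active replies (Land, Sea) yield -38/5, and no column does worse for the inspector. The mix makes the smuggler indifferent and guarantees -38/5, so it is optimal.

Yes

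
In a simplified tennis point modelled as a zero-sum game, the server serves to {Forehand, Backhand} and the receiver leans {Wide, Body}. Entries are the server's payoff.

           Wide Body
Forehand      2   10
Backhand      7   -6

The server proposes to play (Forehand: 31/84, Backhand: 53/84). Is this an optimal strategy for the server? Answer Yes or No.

Against Wide this mix gives (31/84)·2 + (53/84)·7 = 433/84.
Against Body this mix gives (31/84)·10 + (53/84)·(-6) = -2/21.
The receiver will play Body, holding the server to -2/21. Shifting weight toward the row that does better against Body would raise this floor (the equalizing mix achieves 82/21 against both Body and Wide), so the proposed strategy is not optimal.

No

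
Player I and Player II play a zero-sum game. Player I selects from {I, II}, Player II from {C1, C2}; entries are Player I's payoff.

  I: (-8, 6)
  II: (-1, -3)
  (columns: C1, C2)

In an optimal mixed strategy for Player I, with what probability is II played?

7/8

Row minima: I → -8, II → -3; maximin = -3.
Column maxima: C1 → -1, C2 → 6; minimax = -1.
-3 ≠ -1, so there is no saddle point; optimal play is mixed.
Let Player I play I with probability p. Expected payoff against C1: (-8)p + (-1)(1−p) = −7p − 1; against C2: 6p + (-3)(1−p) = 9p − 3.
Setting these equal: −7p − 1 = 9p − 3 ⇒ −16p = -2 ⇒ p = 1/8, and the value is (-7)·(1/8) − 1 = -15/8.
For Player II: with q = P(C1), equating I's and II's payoffs gives −14q + 6 = 2q − 3 ⇒ q = 9/16.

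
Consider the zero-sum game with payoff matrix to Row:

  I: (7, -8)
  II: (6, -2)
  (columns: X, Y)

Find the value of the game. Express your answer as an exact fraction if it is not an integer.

-2

Row minima: I → -8, II → -2; maximin = -2.
Column maxima: X → 7, Y → -2; minimax = -2.
Since maximin = minimax = -2, there is a saddle point and the value is -2.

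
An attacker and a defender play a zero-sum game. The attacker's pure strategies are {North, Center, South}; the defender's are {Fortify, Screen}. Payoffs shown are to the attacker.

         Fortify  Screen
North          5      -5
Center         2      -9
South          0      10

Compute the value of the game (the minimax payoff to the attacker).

5/2

Row minima: North → -5, Center → -9, South → 0; maximin = 0.
Column maxima: Fortify → 5, Screen → 10; minimax = 5.
0 ≠ 5, so there is no saddle point; optimal play is mixed.
Center is strictly dominated by North, so the attacker never plays it.
On the remaining 2×2 (North, South vs Fortify, Screen):
Let the attacker play North with probability p. Expected payoff against Fortify: 5p + 0(1−p) = 5p; against Screen: (-5)p + 10(1−p) = −15p + 10.
Setting these equal: 5p = −15p + 10 ⇒ 20p = 10 ⇒ p = 1/2, and the value is (5)·(1/2) = 5/2.
For the defender: with q = P(Fortify), equating North's and South's payoffs gives 10q − 5 = −10q + 10 ⇒ q = 3/4.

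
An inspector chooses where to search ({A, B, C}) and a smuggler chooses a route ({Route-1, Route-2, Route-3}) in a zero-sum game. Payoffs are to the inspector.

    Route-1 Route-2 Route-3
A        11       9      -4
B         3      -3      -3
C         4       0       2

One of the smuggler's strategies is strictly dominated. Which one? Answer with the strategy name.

Route-2 holds the inspector's payoff strictly below Route-1 in every row: 9 < 11, -3 < 3, 0 < 4.
So Route-1 is strictly dominated for the smuggler.

Route-1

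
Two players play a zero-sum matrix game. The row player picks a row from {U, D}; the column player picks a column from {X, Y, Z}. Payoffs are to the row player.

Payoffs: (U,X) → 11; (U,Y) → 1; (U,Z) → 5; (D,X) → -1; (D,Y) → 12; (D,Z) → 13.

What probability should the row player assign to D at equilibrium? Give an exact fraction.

Row minima: U → 1, D → -1; maximin = 1.
Column maxima: X → 11, Y → 12, Z → 13; minimax = 11.
1 ≠ 11, so there is no saddle point; optimal play is mixed.
Z is strictly dominated by Y (it gives the row player strictly more in every row), so the column player never plays it.
On the remaining 2×2 (U, D vs X, Y):
Let the row player play U with probability p. Expected payoff against X: 11p + (-1)(1−p) = 12p − 1; against Y: 1p + 12(1−p) = −11p + 12.
Setting these equal: 12p − 1 = −11p + 12 ⇒ 23p = 13 ⇒ p = 13/23, and the value is (12)·(13/23) − 1 = 133/23.
For the column player: with q = P(X), equating U's and D's payoffs gives 10q + 1 = −13q + 12 ⇒ q = 11/23.

10/23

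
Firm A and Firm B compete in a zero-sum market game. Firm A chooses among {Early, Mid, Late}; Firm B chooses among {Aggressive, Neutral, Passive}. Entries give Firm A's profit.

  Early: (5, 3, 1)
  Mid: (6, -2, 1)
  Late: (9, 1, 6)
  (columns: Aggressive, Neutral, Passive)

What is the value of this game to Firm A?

17/7

Row minima: Early → 1, Mid → -2, Late → 1; maximin = 1.
Column maxima: Aggressive → 9, Neutral → 3, Passive → 6; minimax = 3.
1 ≠ 3, so there is no saddle point; optimal play is mixed.
Mid is strictly dominated by Late, so Firm A never plays it.
Aggressive is strictly dominated by Neutral (it gives Firm A strictly more in every row), so Firm B never plays it.
On the remaining 2×2 (Early, Late vs Neutral, Passive):
Let Firm A play Early with probability p. Expected payoff against Neutral: 3p + 1(1−p) = 2p + 1; against Passive: 1p + 6(1−p) = −5p + 6.
Setting these equal: 2p + 1 = −5p + 6 ⇒ 7p = 5 ⇒ p = 5/7, and the value is (2)·(5/7) + 1 = 17/7.
For Firm B: with q = P(Neutral), equating Early's and Late's payoffs gives 2q + 1 = −5q + 6 ⇒ q = 5/7.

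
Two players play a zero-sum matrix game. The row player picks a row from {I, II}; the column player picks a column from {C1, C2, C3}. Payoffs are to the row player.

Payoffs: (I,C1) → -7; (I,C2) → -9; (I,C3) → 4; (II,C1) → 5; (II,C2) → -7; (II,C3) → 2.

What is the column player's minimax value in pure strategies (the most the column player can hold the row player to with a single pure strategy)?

-7

Column maxima: C1 → 5, C2 → -7, C3 → 4.
The smallest of these is -7.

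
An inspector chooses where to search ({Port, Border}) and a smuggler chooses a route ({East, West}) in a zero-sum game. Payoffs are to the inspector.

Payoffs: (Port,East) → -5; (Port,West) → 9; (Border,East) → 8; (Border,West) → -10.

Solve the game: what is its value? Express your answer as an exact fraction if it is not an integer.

11/16

Row minima: Port → -5, Border → -10; maximin = -5.
Column maxima: East → 8, West → 9; minimax = 8.
-5 ≠ 8, so there is no saddle point; optimal play is mixed.
Let the inspector play Port with probability p. Expected payoff against East: (-5)p + 8(1−p) = −13p + 8; against West: 9p + (-10)(1−p) = 19p − 10.
Setting these equal: −13p + 8 = 19p − 10 ⇒ −32p = -18 ⇒ p = 9/16, and the value is (-13)·(9/16) + 8 = 11/16.
For the smuggler: with q = P(East), equating Port's and Border's payoffs gives −14q + 9 = 18q − 10 ⇒ q = 19/32.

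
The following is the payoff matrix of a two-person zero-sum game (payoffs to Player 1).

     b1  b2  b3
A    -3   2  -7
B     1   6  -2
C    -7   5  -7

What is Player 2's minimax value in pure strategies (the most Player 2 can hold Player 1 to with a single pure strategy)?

Column maxima: b1 → 1, b2 → 6, b3 → -2.
The smallest of these is -2.

-2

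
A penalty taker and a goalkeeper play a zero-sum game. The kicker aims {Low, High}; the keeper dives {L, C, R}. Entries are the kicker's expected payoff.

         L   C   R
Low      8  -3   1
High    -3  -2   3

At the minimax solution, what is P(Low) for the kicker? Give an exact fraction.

1/12

Row minima: Low → -3, High → -3; maximin = -3.
Column maxima: L → 8, C → -2, R → 3; minimax = -2.
-3 ≠ -2, so there is no saddle point; optimal play is mixed.
R is strictly dominated by C (it gives the kicker strictly more in every row), so the keeper never plays it.
On the remaining 2×2 (Low, High vs L, C):
Let the kicker play Low with probability p. Expected payoff against L: 8p + (-3)(1−p) = 11p − 3; against C: (-3)p + (-2)(1−p) = −p − 2.
Setting these equal: 11p − 3 = −p − 2 ⇒ 12p = 1 ⇒ p = 1/12, and the value is (11)·(1/12) − 3 = -25/12.
For the keeper: with q = P(L), equating Low's and High's payoffs gives 11q − 3 = −q − 2 ⇒ q = 1/12.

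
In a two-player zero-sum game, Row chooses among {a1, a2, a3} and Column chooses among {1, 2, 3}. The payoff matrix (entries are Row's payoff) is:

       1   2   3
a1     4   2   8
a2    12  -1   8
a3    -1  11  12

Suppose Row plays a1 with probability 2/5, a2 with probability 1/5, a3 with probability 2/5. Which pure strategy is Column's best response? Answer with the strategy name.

If Column plays 1, Row's expected payoff is (2/5)·4 + (1/5)·12 + (2/5)·(-1) = 18/5.
If Column plays 2, Row's expected payoff is (2/5)·2 + (1/5)·(-1) + (2/5)·11 = 5.
If Column plays 3, Row's expected payoff is (2/5)·8 + (1/5)·8 + (2/5)·12 = 48/5.
Column minimizes Row's payoff; the smallest is 18/5, so the best response is 1.

1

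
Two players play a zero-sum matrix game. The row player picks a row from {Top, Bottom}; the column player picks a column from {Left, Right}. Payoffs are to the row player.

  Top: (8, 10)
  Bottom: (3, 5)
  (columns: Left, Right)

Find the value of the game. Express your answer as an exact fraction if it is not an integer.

Row minima: Top → 8, Bottom → 3; maximin = 8.
Column maxima: Left → 8, Right → 10; minimax = 8.
Since maximin = minimax = 8, there is a saddle point and the value is 8.

8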